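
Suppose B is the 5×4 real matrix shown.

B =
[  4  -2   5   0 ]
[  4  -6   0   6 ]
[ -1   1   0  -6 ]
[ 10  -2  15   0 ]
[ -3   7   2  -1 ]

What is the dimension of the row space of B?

Row reduce to echelon form.
R2 ← R2 − R1: [0, -4, -5, 6]
R3 ← R3 + (1/4)·R1: [0, 1/2, 5/4, -6]
R4 ← R4 − (5/2)·R1: [0, 3, 5/2, 0]
R5 ← R5 + (3/4)·R1: [0, 11/2, 23/4, -1]
R3 ← R3 + (1/8)·R2: [0, 0, 5/8, -21/4]
R4 ← R4 + (3/4)·R2: [0, 0, -5/4, 9/2]
R5 ← R5 + (11/8)·R2: [0, 0, -9/8, 29/4]
R4 ← R4 + (2)·R3: [0, 0, 0, -6]
R5 ← R5 + (9/5)·R3: [0, 0, 0, -11/5]
R5 ← R5 − (11/30)·R4: [0, 0, 0, 0]
Echelon form has 4 nonzero rows, so rank(B) = 4.
The row space has dimension equal to the rank: 4.

4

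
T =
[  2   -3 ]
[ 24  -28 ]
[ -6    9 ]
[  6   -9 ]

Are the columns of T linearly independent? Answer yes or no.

yes

Row reduce T to echelon form.
R2 ← R2 − (12)·R1: [0, 8]
R3 ← R3 + (3)·R1: [0, 0]
R4 ← R4 − (3)·R1: [0, 0]
2 pivots among 2 columns.
Every column is a pivot column, so the columns are linearly independent.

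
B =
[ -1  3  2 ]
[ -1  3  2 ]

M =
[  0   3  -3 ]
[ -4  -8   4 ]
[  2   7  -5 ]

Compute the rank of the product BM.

1

First compute BM:
[[ -8, -13,   5],
 [ -8, -13,   5]]
Now row reduce the product.
R2 ← R2 − R1: [0, 0, 0]
1 nonzero row, so rank(BM) = 1.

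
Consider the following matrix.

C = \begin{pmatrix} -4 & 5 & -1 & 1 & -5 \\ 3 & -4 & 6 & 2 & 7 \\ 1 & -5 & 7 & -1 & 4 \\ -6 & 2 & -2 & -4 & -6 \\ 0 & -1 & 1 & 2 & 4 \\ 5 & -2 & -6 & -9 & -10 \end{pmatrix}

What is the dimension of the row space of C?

Row reduce to echelon form.
R2 ← R2 + (3/4)·R1: [0, -1/4, 21/4, 11/4, 13/4]
R3 ← R3 + (1/4)·R1: [0, -15/4, 27/4, -3/4, 11/4]
R4 ← R4 − (3/2)·R1: [0, -11/2, -1/2, -11/2, 3/2]
R6 ← R6 + (5/4)·R1: [0, 17/4, -29/4, -31/4, -65/4]
R3 ← R3 − (15)·R2: [0, 0, -72, -42, -46]
R4 ← R4 − (22)·R2: [0, 0, -116, -66, -70]
R5 ← R5 − (4)·R2: [0, 0, -20, -9, -9]
R6 ← R6 + (17)·R2: [0, 0, 82, 39, 39]
R4 ← R4 − (29/18)·R3: [0, 0, 0, 5/3, 37/9]
R5 ← R5 − (5/18)·R3: [0, 0, 0, 8/3, 34/9]
R6 ← R6 + (41/36)·R3: [0, 0, 0, -53/6, -241/18]
R5 ← R5 − (8/5)·R4: [0, 0, 0, 0, -14/5]
R6 ← R6 + (53/10)·R4: [0, 0, 0, 0, 42/5]
R6 ← R6 + (3)·R5: [0, 0, 0, 0, 0]
Echelon form has 5 nonzero rows, so rank(C) = 5.
The row space has dimension equal to the rank: 5.

5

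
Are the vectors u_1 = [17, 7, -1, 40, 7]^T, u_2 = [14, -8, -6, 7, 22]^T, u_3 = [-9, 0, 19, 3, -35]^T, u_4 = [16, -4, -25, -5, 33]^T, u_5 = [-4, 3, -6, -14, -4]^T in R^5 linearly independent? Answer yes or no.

Form the matrix with these vectors as rows and row reduce.
R2 ← R2 − (14/17)·R1: [0, -234/17, -88/17, -441/17, 276/17]
R3 ← R3 + (9/17)·R1: [0, 63/17, 314/17, 411/17, -532/17]
R4 ← R4 − (16/17)·R1: [0, -180/17, -409/17, -725/17, 449/17]
R5 ← R5 + (4/17)·R1: [0, 79/17, -106/17, -78/17, -40/17]
R3 ← R3 + (7/26)·R2: [0, 0, 222/13, 447/26, -350/13]
R4 ← R4 − (10/13)·R2: [0, 0, -261/13, -295/13, 181/13]
R5 ← R5 + (79/234)·R2: [0, 0, -934/117, -347/26, 122/39]
R4 ← R4 + (87/74)·R3: [0, 0, 0, -367/148, -656/37]
R5 ← R5 + (467/999)·R3: [0, 0, 0, -1768/333, -9448/999]
R5 ← R5 − (7072/3303)·R4: [0, 0, 0, 0, 282440/9909]
5 nonzero rows, so the 5 vectors span a space of dimension 5.
Since 5 = 5, the vectors are linearly independent.

yes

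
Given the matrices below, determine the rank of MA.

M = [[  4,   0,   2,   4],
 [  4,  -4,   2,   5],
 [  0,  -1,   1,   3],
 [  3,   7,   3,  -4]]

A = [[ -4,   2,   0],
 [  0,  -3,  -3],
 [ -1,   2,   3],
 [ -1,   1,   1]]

First compute MA:
[[-22,  16,  10],
 [-23,  29,  23],
 [ -4,   8,   9],
 [-11, -13, -16]]
Now row reduce the product.
R2 ← R2 − (23/22)·R1: [0, 135/11, 138/11]
R3 ← R3 − (2/11)·R1: [0, 56/11, 79/11]
R4 ← R4 − (1/2)·R1: [0, -21, -21]
R3 ← R3 − (56/135)·R2: [0, 0, 89/45]
R4 ← R4 + (77/45)·R2: [0, 0, 7/15]
R4 ← R4 − (21/89)·R3: [0, 0, 0]
3 nonzero rows, so rank(MA) = 3.

3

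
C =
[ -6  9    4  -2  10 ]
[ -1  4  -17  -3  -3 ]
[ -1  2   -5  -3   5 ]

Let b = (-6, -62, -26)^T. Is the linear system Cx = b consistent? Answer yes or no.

yes

Row reduce the augmented matrix [C | b].
R2 ← R2 − (1/6)·R1: [0, 5/2, -53/3, -8/3, -14/3, -61]
R3 ← R3 − (1/6)·R1: [0, 1/2, -17/3, -8/3, 10/3, -25]
R3 ← R3 − (1/5)·R2: [0, 0, -32/15, -32/15, 64/15, -64/5]
The echelon form has 3 nonzero rows, and every pivot lies in the first 5 columns, so rank(C) = rank([C|b]) = 3.
The system is consistent.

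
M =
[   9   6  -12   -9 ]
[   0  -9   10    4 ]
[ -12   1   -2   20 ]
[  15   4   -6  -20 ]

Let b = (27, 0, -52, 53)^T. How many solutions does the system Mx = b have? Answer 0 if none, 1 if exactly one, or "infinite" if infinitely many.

Row reduce the augmented matrix [M | b].
R3 ← R3 + (4/3)·R1: [0, 9, -18, 8, -16]
R4 ← R4 − (5/3)·R1: [0, -6, 14, -5, 8]
R3 ← R3 + R2: [0, 0, -8, 12, -16]
R4 ← R4 − (2/3)·R2: [0, 0, 22/3, -23/3, 8]
R4 ← R4 + (11/12)·R3: [0, 0, 0, 10/3, -20/3]
The echelon form has 4 nonzero rows, and every pivot lies in the first 4 columns, so rank(M) = rank([M|b]) = 4.
The system is consistent.
rank = 4 = number of unknowns, so the solution is unique.

1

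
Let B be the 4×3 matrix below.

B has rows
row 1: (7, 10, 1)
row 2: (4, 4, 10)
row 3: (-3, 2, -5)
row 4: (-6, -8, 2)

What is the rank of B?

3

Row reduce to echelon form.
R2 ← R2 − (4/7)·R1: [0, -12/7, 66/7]
R3 ← R3 + (3/7)·R1: [0, 44/7, -32/7]
R4 ← R4 + (6/7)·R1: [0, 4/7, 20/7]
R3 ← R3 + (11/3)·R2: [0, 0, 30]
R4 ← R4 + (1/3)·R2: [0, 0, 6]
R4 ← R4 − (1/5)·R3: [0, 0, 0]
Echelon form has 3 nonzero rows, so rank(B) = 3.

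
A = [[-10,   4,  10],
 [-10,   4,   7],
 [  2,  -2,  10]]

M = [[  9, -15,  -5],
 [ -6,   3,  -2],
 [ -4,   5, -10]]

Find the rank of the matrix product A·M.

3

First compute AM:
[[-154, 212, -58],
 [-142, 197, -28],
 [-10,  14, -106]]
Now row reduce the product.
R2 ← R2 − (71/77)·R1: [0, 117/77, 1962/77]
R3 ← R3 − (5/77)·R1: [0, 18/77, -7872/77]
R3 ← R3 − (2/13)·R2: [0, 0, -1380/13]
3 nonzero rows, so rank(AM) = 3.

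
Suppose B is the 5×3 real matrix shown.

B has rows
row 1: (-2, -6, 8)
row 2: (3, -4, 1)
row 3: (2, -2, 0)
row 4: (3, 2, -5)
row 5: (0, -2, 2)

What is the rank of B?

2

Row reduce to echelon form.
R2 ← R2 + (3/2)·R1: [0, -13, 13]
R3 ← R3 + R1: [0, -8, 8]
R4 ← R4 + (3/2)·R1: [0, -7, 7]
R3 ← R3 − (8/13)·R2: [0, 0, 0]
R4 ← R4 − (7/13)·R2: [0, 0, 0]
R5 ← R5 − (2/13)·R2: [0, 0, 0]
Echelon form has 2 nonzero rows, so rank(B) = 2.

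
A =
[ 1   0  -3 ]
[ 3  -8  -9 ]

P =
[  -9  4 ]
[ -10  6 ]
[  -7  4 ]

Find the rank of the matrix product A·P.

2

First compute AP:
[[ 12,  -8],
 [116, -72]]
Now row reduce the product.
R2 ← R2 − (29/3)·R1: [0, 16/3]
2 nonzero rows, so rank(AP) = 2.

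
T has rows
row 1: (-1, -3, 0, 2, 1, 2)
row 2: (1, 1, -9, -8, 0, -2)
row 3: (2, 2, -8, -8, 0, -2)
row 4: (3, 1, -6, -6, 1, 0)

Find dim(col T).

3

Row reduce to echelon form.
R2 ← R2 + R1: [0, -2, -9, -6, 1, 0]
R3 ← R3 + (2)·R1: [0, -4, -8, -4, 2, 2]
R4 ← R4 + (3)·R1: [0, -8, -6, 0, 4, 6]
R3 ← R3 − (2)·R2: [0, 0, 10, 8, 0, 2]
R4 ← R4 − (4)·R2: [0, 0, 30, 24, 0, 6]
R4 ← R4 − (3)·R3: [0, 0, 0, 0, 0, 0]
Echelon form has 3 nonzero rows, so rank(T) = 3.
The column space has dimension equal to the rank: 3.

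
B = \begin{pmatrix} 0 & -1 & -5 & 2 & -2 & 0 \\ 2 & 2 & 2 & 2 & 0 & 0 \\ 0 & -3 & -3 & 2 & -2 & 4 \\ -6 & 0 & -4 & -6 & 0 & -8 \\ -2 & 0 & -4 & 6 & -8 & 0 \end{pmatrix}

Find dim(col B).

4

Row reduce to echelon form.
Swap R1 ↔ R2
R4 ← R4 + (3)·R1: [0, 6, 2, 0, 0, -8]
R5 ← R5 + R1: [0, 2, -2, 8, -8, 0]
R3 ← R3 − (3)·R2: [0, 0, 12, -4, 4, 4]
R4 ← R4 + (6)·R2: [0, 0, -28, 12, -12, -8]
R5 ← R5 + (2)·R2: [0, 0, -12, 12, -12, 0]
R4 ← R4 + (7/3)·R3: [0, 0, 0, 8/3, -8/3, 4/3]
R5 ← R5 + R3: [0, 0, 0, 8, -8, 4]
R5 ← R5 − (3)·R4: [0, 0, 0, 0, 0, 0]
Echelon form has 4 nonzero rows, so rank(B) = 4.
The column space has dimension equal to the rank: 4.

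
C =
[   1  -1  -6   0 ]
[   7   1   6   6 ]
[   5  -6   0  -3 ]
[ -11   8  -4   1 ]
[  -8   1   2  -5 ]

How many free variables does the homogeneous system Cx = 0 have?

Row reduce to echelon form.
R2 ← R2 − (7)·R1: [0, 8, 48, 6]
R3 ← R3 − (5)·R1: [0, -1, 30, -3]
R4 ← R4 + (11)·R1: [0, -3, -70, 1]
R5 ← R5 + (8)·R1: [0, -7, -46, -5]
R3 ← R3 + (1/8)·R2: [0, 0, 36, -9/4]
R4 ← R4 + (3/8)·R2: [0, 0, -52, 13/4]
R5 ← R5 + (7/8)·R2: [0, 0, -4, 1/4]
R4 ← R4 + (13/9)·R3: [0, 0, 0, 0]
R5 ← R5 + (1/9)·R3: [0, 0, 0, 0]
3 nonzero rows, so rank(C) = 3.
C has 4 columns; by rank–nullity, nullity = 4 − 3 = 1.

1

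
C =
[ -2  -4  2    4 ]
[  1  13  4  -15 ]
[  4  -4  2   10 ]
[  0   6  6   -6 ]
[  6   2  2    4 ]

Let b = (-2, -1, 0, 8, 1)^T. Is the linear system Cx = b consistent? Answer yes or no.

no

Row reduce the augmented matrix [C | b].
R2 ← R2 + (1/2)·R1: [0, 11, 5, -13, -2]
R3 ← R3 + (2)·R1: [0, -12, 6, 18, -4]
R5 ← R5 + (3)·R1: [0, -10, 8, 16, -5]
R3 ← R3 + (12/11)·R2: [0, 0, 126/11, 42/11, -68/11]
R4 ← R4 − (6/11)·R2: [0, 0, 36/11, 12/11, 100/11]
R5 ← R5 + (10/11)·R2: [0, 0, 138/11, 46/11, -75/11]
R4 ← R4 − (2/7)·R3: [0, 0, 0, 0, 76/7]
R5 ← R5 − (23/21)·R3: [0, 0, 0, 0, -1/21]
R5 ← R5 + (1/228)·R4: [0, 0, 0, 0, 0]
The echelon form has 4 nonzero rows; the last pivot sits in the augmented column, so rank(C) = 3 but rank([C|b]) = 4.
Since the ranks differ, the system is inconsistent.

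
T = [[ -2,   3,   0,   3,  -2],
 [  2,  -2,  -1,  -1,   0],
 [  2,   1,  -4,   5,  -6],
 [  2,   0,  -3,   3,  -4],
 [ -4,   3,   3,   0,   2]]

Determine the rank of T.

Row reduce to echelon form.
R2 ← R2 + R1: [0, 1, -1, 2, -2]
R3 ← R3 + R1: [0, 4, -4, 8, -8]
R4 ← R4 + R1: [0, 3, -3, 6, -6]
R5 ← R5 − (2)·R1: [0, -3, 3, -6, 6]
R3 ← R3 − (4)·R2: [0, 0, 0, 0, 0]
R4 ← R4 − (3)·R2: [0, 0, 0, 0, 0]
R5 ← R5 + (3)·R2: [0, 0, 0, 0, 0]
Echelon form has 2 nonzero rows, so rank(T) = 2.

2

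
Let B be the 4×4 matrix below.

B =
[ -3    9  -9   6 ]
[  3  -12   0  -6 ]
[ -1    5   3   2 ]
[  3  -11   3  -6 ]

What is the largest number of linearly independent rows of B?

Row reduce to echelon form.
R2 ← R2 + R1: [0, -3, -9, 0]
R3 ← R3 − (1/3)·R1: [0, 2, 6, 0]
R4 ← R4 + R1: [0, -2, -6, 0]
R3 ← R3 + (2/3)·R2: [0, 0, 0, 0]
R4 ← R4 − (2/3)·R2: [0, 0, 0, 0]
Echelon form has 2 nonzero rows, so rank(B) = 2.
The rank gives the maximum number of linearly independent rows: 2.

2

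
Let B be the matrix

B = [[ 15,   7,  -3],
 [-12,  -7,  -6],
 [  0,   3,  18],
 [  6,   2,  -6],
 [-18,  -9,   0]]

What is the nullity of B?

Row reduce to echelon form.
R2 ← R2 + (4/5)·R1: [0, -7/5, -42/5]
R4 ← R4 − (2/5)·R1: [0, -4/5, -24/5]
R5 ← R5 + (6/5)·R1: [0, -3/5, -18/5]
R3 ← R3 + (15/7)·R2: [0, 0, 0]
R4 ← R4 − (4/7)·R2: [0, 0, 0]
R5 ← R5 − (3/7)·R2: [0, 0, 0]
2 nonzero rows, so rank(B) = 2.
B has 3 columns; by rank–nullity, nullity = 3 − 2 = 1.

1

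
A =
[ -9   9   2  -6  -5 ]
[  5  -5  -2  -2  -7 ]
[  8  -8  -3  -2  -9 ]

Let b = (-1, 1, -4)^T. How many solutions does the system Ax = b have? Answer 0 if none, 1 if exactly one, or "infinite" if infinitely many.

Row reduce the augmented matrix [A | b].
R2 ← R2 + (5/9)·R1: [0, 0, -8/9, -16/3, -88/9, 4/9]
R3 ← R3 + (8/9)·R1: [0, 0, -11/9, -22/3, -121/9, -44/9]
R3 ← R3 − (11/8)·R2: [0, 0, 0, 0, 0, -11/2]
The echelon form has 3 nonzero rows; the last pivot sits in the augmented column, so rank(A) = 2 but rank([A|b]) = 3.
Since the ranks differ, the system is inconsistent.
It has no solutions.

0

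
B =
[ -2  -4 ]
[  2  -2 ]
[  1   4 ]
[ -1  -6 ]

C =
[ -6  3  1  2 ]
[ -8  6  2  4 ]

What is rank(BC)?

2

First compute BC:
[[ 44, -30, -10, -20],
 [  4,  -6,  -2,  -4],
 [-38,  27,   9,  18],
 [ 54, -39, -13, -26]]
Now row reduce the product.
R2 ← R2 − (1/11)·R1: [0, -36/11, -12/11, -24/11]
R3 ← R3 + (19/22)·R1: [0, 12/11, 4/11, 8/11]
R4 ← R4 − (27/22)·R1: [0, -24/11, -8/11, -16/11]
R3 ← R3 + (1/3)·R2: [0, 0, 0, 0]
R4 ← R4 − (2/3)·R2: [0, 0, 0, 0]
2 nonzero rows, so rank(BC) = 2.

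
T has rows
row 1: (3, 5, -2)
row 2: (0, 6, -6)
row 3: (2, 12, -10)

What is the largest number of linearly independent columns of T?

Row reduce to echelon form.
R3 ← R3 − (2/3)·R1: [0, 26/3, -26/3]
R3 ← R3 − (13/9)·R2: [0, 0, 0]
Echelon form has 2 nonzero rows, so rank(T) = 2.
The rank gives the maximum number of linearly independent columns: 2.

2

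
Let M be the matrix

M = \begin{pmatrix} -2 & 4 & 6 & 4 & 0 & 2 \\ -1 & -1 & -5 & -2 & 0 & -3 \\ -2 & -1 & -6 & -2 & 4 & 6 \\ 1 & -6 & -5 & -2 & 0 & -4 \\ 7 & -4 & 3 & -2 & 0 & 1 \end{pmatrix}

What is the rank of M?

5

Row reduce to echelon form.
R2 ← R2 − (1/2)·R1: [0, -3, -8, -4, 0, -4]
R3 ← R3 − R1: [0, -5, -12, -6, 4, 4]
R4 ← R4 + (1/2)·R1: [0, -4, -2, 0, 0, -3]
R5 ← R5 + (7/2)·R1: [0, 10, 24, 12, 0, 8]
R3 ← R3 − (5/3)·R2: [0, 0, 4/3, 2/3, 4, 32/3]
R4 ← R4 − (4/3)·R2: [0, 0, 26/3, 16/3, 0, 7/3]
R5 ← R5 + (10/3)·R2: [0, 0, -8/3, -4/3, 0, -16/3]
R4 ← R4 − (13/2)·R3: [0, 0, 0, 1, -26, -67]
R5 ← R5 + (2)·R3: [0, 0, 0, 0, 8, 16]
Echelon form has 5 nonzero rows, so rank(M) = 5.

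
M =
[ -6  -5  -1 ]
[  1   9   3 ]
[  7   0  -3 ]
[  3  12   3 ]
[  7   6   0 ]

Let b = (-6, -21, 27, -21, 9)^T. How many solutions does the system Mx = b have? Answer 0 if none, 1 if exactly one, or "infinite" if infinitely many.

Row reduce the augmented matrix [M | b].
R2 ← R2 + (1/6)·R1: [0, 49/6, 17/6, -22]
R3 ← R3 + (7/6)·R1: [0, -35/6, -25/6, 20]
R4 ← R4 + (1/2)·R1: [0, 19/2, 5/2, -24]
R5 ← R5 + (7/6)·R1: [0, 1/6, -7/6, 2]
R3 ← R3 + (5/7)·R2: [0, 0, -15/7, 30/7]
R4 ← R4 − (57/49)·R2: [0, 0, -39/49, 78/49]
R5 ← R5 − (1/49)·R2: [0, 0, -60/49, 120/49]
R4 ← R4 − (13/35)·R3: [0, 0, 0, 0]
R5 ← R5 − (4/7)·R3: [0, 0, 0, 0]
The echelon form has 3 nonzero rows, and every pivot lies in the first 3 columns, so rank(M) = rank([M|b]) = 3.
The system is consistent.
rank = 3 = number of unknowns, so the solution is unique.

1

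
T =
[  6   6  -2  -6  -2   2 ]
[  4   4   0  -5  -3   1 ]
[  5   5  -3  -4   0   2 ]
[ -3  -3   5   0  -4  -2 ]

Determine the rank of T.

Row reduce to echelon form.
R2 ← R2 − (2/3)·R1: [0, 0, 4/3, -1, -5/3, -1/3]
R3 ← R3 − (5/6)·R1: [0, 0, -4/3, 1, 5/3, 1/3]
R4 ← R4 + (1/2)·R1: [0, 0, 4, -3, -5, -1]
R3 ← R3 + R2: [0, 0, 0, 0, 0, 0]
R4 ← R4 − (3)·R2: [0, 0, 0, 0, 0, 0]
Echelon form has 2 nonzero rows, so rank(T) = 2.

2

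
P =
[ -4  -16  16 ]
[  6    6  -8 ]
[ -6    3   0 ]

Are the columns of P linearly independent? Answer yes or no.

no

Row reduce P to echelon form.
R2 ← R2 + (3/2)·R1: [0, -18, 16]
R3 ← R3 − (3/2)·R1: [0, 27, -24]
R3 ← R3 + (3/2)·R2: [0, 0, 0]
2 pivots among 3 columns.
Only 2 < 3 pivot columns, so the columns are linearly dependent.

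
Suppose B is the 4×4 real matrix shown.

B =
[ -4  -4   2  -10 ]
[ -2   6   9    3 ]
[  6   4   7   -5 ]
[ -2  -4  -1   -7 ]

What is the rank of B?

3

Row reduce to echelon form.
R2 ← R2 − (1/2)·R1: [0, 8, 8, 8]
R3 ← R3 + (3/2)·R1: [0, -2, 10, -20]
R4 ← R4 − (1/2)·R1: [0, -2, -2, -2]
R3 ← R3 + (1/4)·R2: [0, 0, 12, -18]
R4 ← R4 + (1/4)·R2: [0, 0, 0, 0]
Echelon form has 3 nonzero rows, so rank(B) = 3.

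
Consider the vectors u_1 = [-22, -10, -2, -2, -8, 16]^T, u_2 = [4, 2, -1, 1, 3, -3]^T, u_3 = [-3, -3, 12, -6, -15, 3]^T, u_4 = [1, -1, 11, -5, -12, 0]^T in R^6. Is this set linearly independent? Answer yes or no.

no

Form the matrix with these vectors as rows and row reduce.
R2 ← R2 + (2/11)·R1: [0, 2/11, -15/11, 7/11, 17/11, -1/11]
R3 ← R3 − (3/22)·R1: [0, -18/11, 135/11, -63/11, -153/11, 9/11]
R4 ← R4 + (1/22)·R1: [0, -16/11, 120/11, -56/11, -136/11, 8/11]
R3 ← R3 + (9)·R2: [0, 0, 0, 0, 0, 0]
R4 ← R4 + (8)·R2: [0, 0, 0, 0, 0, 0]
2 nonzero rows, so the 4 vectors span a space of dimension 2.
Since 2 < 4, the vectors are linearly dependent.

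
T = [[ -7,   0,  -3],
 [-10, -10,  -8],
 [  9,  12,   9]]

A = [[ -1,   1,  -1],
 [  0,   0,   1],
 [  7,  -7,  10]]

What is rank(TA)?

First compute TA:
[[-14,  14, -23],
 [-46,  46, -80],
 [ 54, -54,  93]]
Now row reduce the product.
R2 ← R2 − (23/7)·R1: [0, 0, -31/7]
R3 ← R3 + (27/7)·R1: [0, 0, 30/7]
R3 ← R3 + (30/31)·R2: [0, 0, 0]
2 nonzero rows, so rank(TA) = 2.

2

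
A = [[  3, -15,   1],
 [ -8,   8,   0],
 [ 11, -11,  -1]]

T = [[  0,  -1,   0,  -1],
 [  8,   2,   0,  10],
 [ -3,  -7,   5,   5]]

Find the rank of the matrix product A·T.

3

First compute AT:
[[-123, -40,   5, -148],
 [ 64,  24,   0,  88],
 [-85, -26,  -5, -126]]
Now row reduce the product.
R2 ← R2 + (64/123)·R1: [0, 392/123, 320/123, 1352/123]
R3 ← R3 − (85/123)·R1: [0, 202/123, -1040/123, -2918/123]
R3 ← R3 − (101/196)·R2: [0, 0, -480/49, -1440/49]
3 nonzero rows, so rank(AT) = 3.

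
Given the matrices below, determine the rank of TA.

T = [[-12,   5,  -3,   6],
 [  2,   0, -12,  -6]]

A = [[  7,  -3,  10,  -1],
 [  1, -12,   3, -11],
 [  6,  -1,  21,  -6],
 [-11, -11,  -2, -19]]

First compute TA:
[[-163, -87, -180, -139],
 [  8,  72, -220, 184]]
Now row reduce the product.
R2 ← R2 + (8/163)·R1: [0, 11040/163, -37300/163, 28880/163]
2 nonzero rows, so rank(TA) = 2.

2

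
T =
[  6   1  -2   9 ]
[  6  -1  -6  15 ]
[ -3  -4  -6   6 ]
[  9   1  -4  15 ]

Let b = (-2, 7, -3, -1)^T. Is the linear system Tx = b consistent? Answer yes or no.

no

Row reduce the augmented matrix [T | b].
R2 ← R2 − R1: [0, -2, -4, 6, 9]
R3 ← R3 + (1/2)·R1: [0, -7/2, -7, 21/2, -4]
R4 ← R4 − (3/2)·R1: [0, -1/2, -1, 3/2, 2]
R3 ← R3 − (7/4)·R2: [0, 0, 0, 0, -79/4]
R4 ← R4 − (1/4)·R2: [0, 0, 0, 0, -1/4]
R4 ← R4 − (1/79)·R3: [0, 0, 0, 0, 0]
The echelon form has 3 nonzero rows; the last pivot sits in the augmented column, so rank(T) = 2 but rank([T|b]) = 3.
Since the ranks differ, the system is inconsistent.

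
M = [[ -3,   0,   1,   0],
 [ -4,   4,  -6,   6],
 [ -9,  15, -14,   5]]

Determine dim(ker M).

1

Row reduce to echelon form.
R2 ← R2 − (4/3)·R1: [0, 4, -22/3, 6]
R3 ← R3 − (3)·R1: [0, 15, -17, 5]
R3 ← R3 − (15/4)·R2: [0, 0, 21/2, -35/2]
3 nonzero rows, so rank(M) = 3.
M has 4 columns; by rank–nullity, nullity = 4 − 3 = 1.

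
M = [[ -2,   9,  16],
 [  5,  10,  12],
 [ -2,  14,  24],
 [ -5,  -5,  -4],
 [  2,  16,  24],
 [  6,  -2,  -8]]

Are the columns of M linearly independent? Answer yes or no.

no

Row reduce M to echelon form.
R2 ← R2 + (5/2)·R1: [0, 65/2, 52]
R3 ← R3 − R1: [0, 5, 8]
R4 ← R4 − (5/2)·R1: [0, -55/2, -44]
R5 ← R5 + R1: [0, 25, 40]
R6 ← R6 + (3)·R1: [0, 25, 40]
R3 ← R3 − (2/13)·R2: [0, 0, 0]
R4 ← R4 + (11/13)·R2: [0, 0, 0]
R5 ← R5 − (10/13)·R2: [0, 0, 0]
R6 ← R6 − (10/13)·R2: [0, 0, 0]
2 pivots among 3 columns.
Only 2 < 3 pivot columns, so the columns are linearly dependent.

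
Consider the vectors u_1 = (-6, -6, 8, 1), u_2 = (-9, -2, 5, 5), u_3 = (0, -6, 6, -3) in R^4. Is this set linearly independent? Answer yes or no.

no

Form the matrix with these vectors as rows and row reduce.
R2 ← R2 − (3/2)·R1: [0, 7, -7, 7/2]
R3 ← R3 + (6/7)·R2: [0, 0, 0, 0]
2 nonzero rows, so the 3 vectors span a space of dimension 2.
Since 2 < 3, the vectors are linearly dependent.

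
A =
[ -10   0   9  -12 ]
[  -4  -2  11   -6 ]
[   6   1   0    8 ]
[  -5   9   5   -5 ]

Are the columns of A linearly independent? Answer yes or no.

yes

Row reduce A to echelon form.
R2 ← R2 − (2/5)·R1: [0, -2, 37/5, -6/5]
R3 ← R3 + (3/5)·R1: [0, 1, 27/5, 4/5]
R4 ← R4 − (1/2)·R1: [0, 9, 1/2, 1]
R3 ← R3 + (1/2)·R2: [0, 0, 91/10, 1/5]
R4 ← R4 + (9/2)·R2: [0, 0, 169/5, -22/5]
R4 ← R4 − (26/7)·R3: [0, 0, 0, -36/7]
4 pivots among 4 columns.
Every column is a pivot column, so the columns are linearly independent.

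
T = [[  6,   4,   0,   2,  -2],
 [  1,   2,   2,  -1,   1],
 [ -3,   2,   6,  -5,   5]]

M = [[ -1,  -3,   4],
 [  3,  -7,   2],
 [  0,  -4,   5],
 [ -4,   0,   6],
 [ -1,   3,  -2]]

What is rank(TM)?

First compute TM:
[[  0, -52,  48],
 [  8, -22,  10],
 [ 24, -14, -18]]
Now row reduce the product.
Swap R1 ↔ R2
R3 ← R3 − (3)·R1: [0, 52, -48]
R3 ← R3 + R2: [0, 0, 0]
2 nonzero rows, so rank(TM) = 2.

2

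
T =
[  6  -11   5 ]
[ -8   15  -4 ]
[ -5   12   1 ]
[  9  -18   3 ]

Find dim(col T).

3

Row reduce to echelon form.
R2 ← R2 + (4/3)·R1: [0, 1/3, 8/3]
R3 ← R3 + (5/6)·R1: [0, 17/6, 31/6]
R4 ← R4 − (3/2)·R1: [0, -3/2, -9/2]
R3 ← R3 − (17/2)·R2: [0, 0, -35/2]
R4 ← R4 + (9/2)·R2: [0, 0, 15/2]
R4 ← R4 + (3/7)·R3: [0, 0, 0]
Echelon form has 3 nonzero rows, so rank(T) = 3.
The column space has dimension equal to the rank: 3.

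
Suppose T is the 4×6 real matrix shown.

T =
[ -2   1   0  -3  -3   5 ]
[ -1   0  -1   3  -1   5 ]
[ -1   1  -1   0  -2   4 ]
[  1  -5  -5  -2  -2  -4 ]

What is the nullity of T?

2

Row reduce to echelon form.
R2 ← R2 − (1/2)·R1: [0, -1/2, -1, 9/2, 1/2, 5/2]
R3 ← R3 − (1/2)·R1: [0, 1/2, -1, 3/2, -1/2, 3/2]
R4 ← R4 + (1/2)·R1: [0, -9/2, -5, -7/2, -7/2, -3/2]
R3 ← R3 + R2: [0, 0, -2, 6, 0, 4]
R4 ← R4 − (9)·R2: [0, 0, 4, -44, -8, -24]
R4 ← R4 + (2)·R3: [0, 0, 0, -32, -8, -16]
4 nonzero rows, so rank(T) = 4.
T has 6 columns; by rank–nullity, nullity = 6 − 4 = 2.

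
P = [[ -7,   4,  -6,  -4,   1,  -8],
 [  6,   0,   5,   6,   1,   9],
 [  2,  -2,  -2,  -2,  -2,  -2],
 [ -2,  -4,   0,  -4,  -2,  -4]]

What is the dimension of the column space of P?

3

Row reduce to echelon form.
R2 ← R2 + (6/7)·R1: [0, 24/7, -1/7, 18/7, 13/7, 15/7]
R3 ← R3 + (2/7)·R1: [0, -6/7, -26/7, -22/7, -12/7, -30/7]
R4 ← R4 − (2/7)·R1: [0, -36/7, 12/7, -20/7, -16/7, -12/7]
R3 ← R3 + (1/4)·R2: [0, 0, -15/4, -5/2, -5/4, -15/4]
R4 ← R4 + (3/2)·R2: [0, 0, 3/2, 1, 1/2, 3/2]
R4 ← R4 + (2/5)·R3: [0, 0, 0, 0, 0, 0]
Echelon form has 3 nonzero rows, so rank(P) = 3.
The column space has dimension equal to the rank: 3.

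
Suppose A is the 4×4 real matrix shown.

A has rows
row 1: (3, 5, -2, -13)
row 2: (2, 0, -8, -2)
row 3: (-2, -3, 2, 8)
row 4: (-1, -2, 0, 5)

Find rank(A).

2

Row reduce to echelon form.
R2 ← R2 − (2/3)·R1: [0, -10/3, -20/3, 20/3]
R3 ← R3 + (2/3)·R1: [0, 1/3, 2/3, -2/3]
R4 ← R4 + (1/3)·R1: [0, -1/3, -2/3, 2/3]
R3 ← R3 + (1/10)·R2: [0, 0, 0, 0]
R4 ← R4 − (1/10)·R2: [0, 0, 0, 0]
Echelon form has 2 nonzero rows, so rank(A) = 2.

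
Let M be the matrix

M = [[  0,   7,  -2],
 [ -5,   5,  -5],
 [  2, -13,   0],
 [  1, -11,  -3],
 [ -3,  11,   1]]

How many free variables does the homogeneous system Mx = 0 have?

0

Row reduce to echelon form.
Swap R1 ↔ R2
R3 ← R3 + (2/5)·R1: [0, -11, -2]
R4 ← R4 + (1/5)·R1: [0, -10, -4]
R5 ← R5 − (3/5)·R1: [0, 8, 4]
R3 ← R3 + (11/7)·R2: [0, 0, -36/7]
R4 ← R4 + (10/7)·R2: [0, 0, -48/7]
R5 ← R5 − (8/7)·R2: [0, 0, 44/7]
R4 ← R4 − (4/3)·R3: [0, 0, 0]
R5 ← R5 + (11/9)·R3: [0, 0, 0]
3 nonzero rows, so rank(M) = 3.
M has 3 columns; by rank–nullity, nullity = 3 − 3 = 0.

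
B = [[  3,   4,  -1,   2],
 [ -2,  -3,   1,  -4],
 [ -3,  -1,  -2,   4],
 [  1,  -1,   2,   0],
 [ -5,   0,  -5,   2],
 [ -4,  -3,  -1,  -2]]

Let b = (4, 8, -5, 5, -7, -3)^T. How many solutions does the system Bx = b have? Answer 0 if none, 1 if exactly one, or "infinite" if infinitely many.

0

Row reduce the augmented matrix [B | b].
R2 ← R2 + (2/3)·R1: [0, -1/3, 1/3, -8/3, 32/3]
R3 ← R3 + R1: [0, 3, -3, 6, -1]
R4 ← R4 − (1/3)·R1: [0, -7/3, 7/3, -2/3, 11/3]
R5 ← R5 + (5/3)·R1: [0, 20/3, -20/3, 16/3, -1/3]
R6 ← R6 + (4/3)·R1: [0, 7/3, -7/3, 2/3, 7/3]
R3 ← R3 + (9)·R2: [0, 0, 0, -18, 95]
R4 ← R4 − (7)·R2: [0, 0, 0, 18, -71]
R5 ← R5 + (20)·R2: [0, 0, 0, -48, 213]
R6 ← R6 + (7)·R2: [0, 0, 0, -18, 77]
R4 ← R4 + R3: [0, 0, 0, 0, 24]
R5 ← R5 − (8/3)·R3: [0, 0, 0, 0, -121/3]
R6 ← R6 − R3: [0, 0, 0, 0, -18]
R5 ← R5 + (121/72)·R4: [0, 0, 0, 0, 0]
R6 ← R6 + (3/4)·R4: [0, 0, 0, 0, 0]
The echelon form has 4 nonzero rows; the last pivot sits in the augmented column, so rank(B) = 3 but rank([B|b]) = 4.
Since the ranks differ, the system is inconsistent.
It has no solutions.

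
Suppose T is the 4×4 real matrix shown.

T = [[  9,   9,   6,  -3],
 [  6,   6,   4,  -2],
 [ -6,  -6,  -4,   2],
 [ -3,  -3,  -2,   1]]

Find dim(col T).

Row reduce to echelon form.
R2 ← R2 − (2/3)·R1: [0, 0, 0, 0]
R3 ← R3 + (2/3)·R1: [0, 0, 0, 0]
R4 ← R4 + (1/3)·R1: [0, 0, 0, 0]
Echelon form has 1 nonzero row, so rank(T) = 1.
The column space has dimension equal to the rank: 1.

1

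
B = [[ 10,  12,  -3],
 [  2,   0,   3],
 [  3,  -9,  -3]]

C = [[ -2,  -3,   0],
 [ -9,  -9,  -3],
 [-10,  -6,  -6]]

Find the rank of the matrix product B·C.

2

First compute BC:
[[-98, -120, -18],
 [-34, -24, -18],
 [105,  90,  45]]
Now row reduce the product.
R2 ← R2 − (17/49)·R1: [0, 864/49, -576/49]
R3 ← R3 + (15/14)·R1: [0, -270/7, 180/7]
R3 ← R3 + (35/16)·R2: [0, 0, 0]
2 nonzero rows, so rank(BC) = 2.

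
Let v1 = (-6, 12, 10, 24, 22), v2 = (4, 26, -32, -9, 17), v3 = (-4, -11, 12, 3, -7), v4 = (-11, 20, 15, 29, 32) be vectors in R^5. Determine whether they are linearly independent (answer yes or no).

yes

Form the matrix with these vectors as rows and row reduce.
R2 ← R2 + (2/3)·R1: [0, 34, -76/3, 7, 95/3]
R3 ← R3 − (2/3)·R1: [0, -19, 16/3, -13, -65/3]
R4 ← R4 − (11/6)·R1: [0, -2, -10/3, -15, -25/3]
R3 ← R3 + (19/34)·R2: [0, 0, -150/17, -309/34, -135/34]
R4 ← R4 + (1/17)·R2: [0, 0, -82/17, -248/17, -110/17]
R4 ← R4 − (41/75)·R3: [0, 0, 0, -481/50, -43/10]
4 nonzero rows, so the 4 vectors span a space of dimension 4.
Since 4 = 4, the vectors are linearly independent.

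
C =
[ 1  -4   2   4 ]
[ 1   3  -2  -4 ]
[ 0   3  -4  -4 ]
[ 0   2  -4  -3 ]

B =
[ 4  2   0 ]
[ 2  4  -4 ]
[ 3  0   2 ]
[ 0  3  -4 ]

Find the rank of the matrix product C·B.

First compute CB:
[[  2,  -2,   4],
 [  4,   2,   0],
 [ -6,   0,  -4],
 [ -8,  -1,  -4]]
Now row reduce the product.
R2 ← R2 − (2)·R1: [0, 6, -8]
R3 ← R3 + (3)·R1: [0, -6, 8]
R4 ← R4 + (4)·R1: [0, -9, 12]
R3 ← R3 + R2: [0, 0, 0]
R4 ← R4 + (3/2)·R2: [0, 0, 0]
2 nonzero rows, so rank(CB) = 2.

2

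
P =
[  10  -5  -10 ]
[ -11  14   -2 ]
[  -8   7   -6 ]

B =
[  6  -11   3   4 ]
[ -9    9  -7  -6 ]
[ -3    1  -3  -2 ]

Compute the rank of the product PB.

First compute PB:
[[135, -165,  95,  90],
 [-186, 245, -125, -124],
 [-93, 145, -55, -62]]
Now row reduce the product.
R2 ← R2 + (62/45)·R1: [0, 53/3, 53/9, 0]
R3 ← R3 + (31/45)·R1: [0, 94/3, 94/9, 0]
R3 ← R3 − (94/53)·R2: [0, 0, 0, 0]
2 nonzero rows, so rank(PB) = 2.

2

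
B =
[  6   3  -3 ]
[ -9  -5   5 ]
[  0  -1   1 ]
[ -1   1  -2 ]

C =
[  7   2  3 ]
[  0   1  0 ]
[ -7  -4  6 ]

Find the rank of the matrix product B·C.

3

First compute BC:
[[ 63,  27,   0],
 [-98, -43,   3],
 [ -7,  -5,   6],
 [  7,   7, -15]]
Now row reduce the product.
R2 ← R2 + (14/9)·R1: [0, -1, 3]
R3 ← R3 + (1/9)·R1: [0, -2, 6]
R4 ← R4 − (1/9)·R1: [0, 4, -15]
R3 ← R3 − (2)·R2: [0, 0, 0]
R4 ← R4 + (4)·R2: [0, 0, -3]
Swap R3 ↔ R4
3 nonzero rows, so rank(BC) = 3.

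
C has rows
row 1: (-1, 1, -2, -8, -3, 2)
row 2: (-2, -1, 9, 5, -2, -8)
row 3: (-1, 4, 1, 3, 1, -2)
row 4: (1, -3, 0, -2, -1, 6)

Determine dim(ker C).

2

Row reduce to echelon form.
R2 ← R2 − (2)·R1: [0, -3, 13, 21, 4, -12]
R3 ← R3 − R1: [0, 3, 3, 11, 4, -4]
R4 ← R4 + R1: [0, -2, -2, -10, -4, 8]
R3 ← R3 + R2: [0, 0, 16, 32, 8, -16]
R4 ← R4 − (2/3)·R2: [0, 0, -32/3, -24, -20/3, 16]
R4 ← R4 + (2/3)·R3: [0, 0, 0, -8/3, -4/3, 16/3]
4 nonzero rows, so rank(C) = 4.
C has 6 columns; by rank–nullity, nullity = 6 − 4 = 2.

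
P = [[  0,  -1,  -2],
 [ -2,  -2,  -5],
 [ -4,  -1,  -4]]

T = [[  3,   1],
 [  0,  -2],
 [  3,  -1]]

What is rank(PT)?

2

First compute PT:
[[ -6,   4],
 [-21,   7],
 [-24,   2]]
Now row reduce the product.
R2 ← R2 − (7/2)·R1: [0, -7]
R3 ← R3 − (4)·R1: [0, -14]
R3 ← R3 − (2)·R2: [0, 0]
2 nonzero rows, so rank(PT) = 2.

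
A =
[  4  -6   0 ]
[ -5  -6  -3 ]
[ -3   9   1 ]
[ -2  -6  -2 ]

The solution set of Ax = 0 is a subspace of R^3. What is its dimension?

Row reduce to echelon form.
R2 ← R2 + (5/4)·R1: [0, -27/2, -3]
R3 ← R3 + (3/4)·R1: [0, 9/2, 1]
R4 ← R4 + (1/2)·R1: [0, -9, -2]
R3 ← R3 + (1/3)·R2: [0, 0, 0]
R4 ← R4 − (2/3)·R2: [0, 0, 0]
2 nonzero rows, so rank(A) = 2.
A has 3 columns; by rank–nullity, nullity = 3 − 2 = 1.

1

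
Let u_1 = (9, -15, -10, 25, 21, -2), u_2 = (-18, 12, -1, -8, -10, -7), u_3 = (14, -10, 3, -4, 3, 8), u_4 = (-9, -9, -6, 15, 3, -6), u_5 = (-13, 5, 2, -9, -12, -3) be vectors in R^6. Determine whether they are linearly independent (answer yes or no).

Form the matrix with these vectors as rows and row reduce.
R2 ← R2 + (2)·R1: [0, -18, -21, 42, 32, -11]
R3 ← R3 − (14/9)·R1: [0, 40/3, 167/9, -386/9, -89/3, 100/9]
R4 ← R4 + R1: [0, -24, -16, 40, 24, -8]
R5 ← R5 + (13/9)·R1: [0, -50/3, -112/9, 244/9, 55/3, -53/9]
R3 ← R3 + (20/27)·R2: [0, 0, 3, -106/9, -161/27, 80/27]
R4 ← R4 − (4/3)·R2: [0, 0, 12, -16, -56/3, 20/3]
R5 ← R5 − (25/27)·R2: [0, 0, 7, -106/9, -305/27, 116/27]
R4 ← R4 − (4)·R3: [0, 0, 0, 280/9, 140/27, -140/27]
R5 ← R5 − (7/3)·R3: [0, 0, 0, 424/27, 212/81, -212/81]
R5 ← R5 − (53/105)·R4: [0, 0, 0, 0, 0, 0]
4 nonzero rows, so the 5 vectors span a space of dimension 4.
Since 4 < 5, the vectors are linearly dependent.

no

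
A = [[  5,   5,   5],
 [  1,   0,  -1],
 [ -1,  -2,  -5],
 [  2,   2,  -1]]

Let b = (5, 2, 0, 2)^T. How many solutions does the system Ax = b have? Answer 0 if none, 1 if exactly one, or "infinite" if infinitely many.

1

Row reduce the augmented matrix [A | b].
R2 ← R2 − (1/5)·R1: [0, -1, -2, 1]
R3 ← R3 + (1/5)·R1: [0, -1, -4, 1]
R4 ← R4 − (2/5)·R1: [0, 0, -3, 0]
R3 ← R3 − R2: [0, 0, -2, 0]
R4 ← R4 − (3/2)·R3: [0, 0, 0, 0]
The echelon form has 3 nonzero rows, and every pivot lies in the first 3 columns, so rank(A) = rank([A|b]) = 3.
The system is consistent.
rank = 3 = number of unknowns, so the solution is unique.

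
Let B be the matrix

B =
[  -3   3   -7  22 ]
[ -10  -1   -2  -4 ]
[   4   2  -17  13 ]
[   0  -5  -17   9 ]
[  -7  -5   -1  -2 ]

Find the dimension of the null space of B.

Row reduce to echelon form.
R2 ← R2 − (10/3)·R1: [0, -11, 64/3, -232/3]
R3 ← R3 + (4/3)·R1: [0, 6, -79/3, 127/3]
R5 ← R5 − (7/3)·R1: [0, -12, 46/3, -160/3]
R3 ← R3 + (6/11)·R2: [0, 0, -485/33, 5/33]
R4 ← R4 − (5/11)·R2: [0, 0, -881/33, 1457/33]
R5 ← R5 − (12/11)·R2: [0, 0, -262/33, 1024/33]
R4 ← R4 − (881/485)·R3: [0, 0, 0, 4256/97]
R5 ← R5 − (262/485)·R3: [0, 0, 0, 3002/97]
R5 ← R5 − (79/112)·R4: [0, 0, 0, 0]
4 nonzero rows, so rank(B) = 4.
B has 4 columns; by rank–nullity, nullity = 4 − 4 = 0.

0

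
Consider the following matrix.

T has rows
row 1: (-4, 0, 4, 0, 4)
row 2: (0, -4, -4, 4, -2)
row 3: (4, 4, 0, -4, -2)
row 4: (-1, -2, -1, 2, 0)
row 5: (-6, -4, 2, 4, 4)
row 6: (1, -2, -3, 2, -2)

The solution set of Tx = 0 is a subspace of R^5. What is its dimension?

Row reduce to echelon form.
R3 ← R3 + R1: [0, 4, 4, -4, 2]
R4 ← R4 − (1/4)·R1: [0, -2, -2, 2, -1]
R5 ← R5 − (3/2)·R1: [0, -4, -4, 4, -2]
R6 ← R6 + (1/4)·R1: [0, -2, -2, 2, -1]
R3 ← R3 + R2: [0, 0, 0, 0, 0]
R4 ← R4 − (1/2)·R2: [0, 0, 0, 0, 0]
R5 ← R5 − R2: [0, 0, 0, 0, 0]
R6 ← R6 − (1/2)·R2: [0, 0, 0, 0, 0]
2 nonzero rows, so rank(T) = 2.
T has 5 columns; by rank–nullity, nullity = 5 − 2 = 3.

3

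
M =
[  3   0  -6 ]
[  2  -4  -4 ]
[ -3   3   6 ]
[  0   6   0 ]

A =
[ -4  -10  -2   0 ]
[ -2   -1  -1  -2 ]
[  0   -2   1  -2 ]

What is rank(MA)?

2

First compute MA:
[[-12, -18, -12,  12],
 [  0,  -8,  -4,  16],
 [  6,  15,   9, -18],
 [-12,  -6,  -6, -12]]
Now row reduce the product.
R3 ← R3 + (1/2)·R1: [0, 6, 3, -12]
R4 ← R4 − R1: [0, 12, 6, -24]
R3 ← R3 + (3/4)·R2: [0, 0, 0, 0]
R4 ← R4 + (3/2)·R2: [0, 0, 0, 0]
2 nonzero rows, so rank(MA) = 2.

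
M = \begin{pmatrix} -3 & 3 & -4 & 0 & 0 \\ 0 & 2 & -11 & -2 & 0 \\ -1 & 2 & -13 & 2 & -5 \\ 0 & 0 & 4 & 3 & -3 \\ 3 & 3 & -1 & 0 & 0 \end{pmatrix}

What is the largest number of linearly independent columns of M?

5

Row reduce to echelon form.
R3 ← R3 − (1/3)·R1: [0, 1, -35/3, 2, -5]
R5 ← R5 + R1: [0, 6, -5, 0, 0]
R3 ← R3 − (1/2)·R2: [0, 0, -37/6, 3, -5]
R5 ← R5 − (3)·R2: [0, 0, 28, 6, 0]
R4 ← R4 + (24/37)·R3: [0, 0, 0, 183/37, -231/37]
R5 ← R5 + (168/37)·R3: [0, 0, 0, 726/37, -840/37]
R5 ← R5 − (242/61)·R4: [0, 0, 0, 0, 126/61]
Echelon form has 5 nonzero rows, so rank(M) = 5.
The rank gives the maximum number of linearly independent columns: 5.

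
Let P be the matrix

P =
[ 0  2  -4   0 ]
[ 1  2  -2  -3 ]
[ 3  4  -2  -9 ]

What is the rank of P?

Row reduce to echelon form.
Swap R1 ↔ R2
R3 ← R3 − (3)·R1: [0, -2, 4, 0]
R3 ← R3 + R2: [0, 0, 0, 0]
Echelon form has 2 nonzero rows, so rank(P) = 2.

2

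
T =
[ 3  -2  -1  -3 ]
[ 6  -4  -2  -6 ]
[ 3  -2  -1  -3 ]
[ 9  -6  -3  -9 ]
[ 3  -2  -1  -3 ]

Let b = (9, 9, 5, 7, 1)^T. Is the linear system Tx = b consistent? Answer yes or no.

Row reduce the augmented matrix [T | b].
R2 ← R2 − (2)·R1: [0, 0, 0, 0, -9]
R3 ← R3 − R1: [0, 0, 0, 0, -4]
R4 ← R4 − (3)·R1: [0, 0, 0, 0, -20]
R5 ← R5 − R1: [0, 0, 0, 0, -8]
R3 ← R3 − (4/9)·R2: [0, 0, 0, 0, 0]
R4 ← R4 − (20/9)·R2: [0, 0, 0, 0, 0]
R5 ← R5 − (8/9)·R2: [0, 0, 0, 0, 0]
The echelon form has 2 nonzero rows; the last pivot sits in the augmented column, so rank(T) = 1 but rank([T|b]) = 2.
Since the ranks differ, the system is inconsistent.

no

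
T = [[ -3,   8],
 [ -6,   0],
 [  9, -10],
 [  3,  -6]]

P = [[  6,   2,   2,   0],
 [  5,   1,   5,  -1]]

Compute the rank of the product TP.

2

First compute TP:
[[ 22,   2,  34,  -8],
 [-36, -12, -12,   0],
 [  4,   8, -32,  10],
 [-12,   0, -24,   6]]
Now row reduce the product.
R2 ← R2 + (18/11)·R1: [0, -96/11, 480/11, -144/11]
R3 ← R3 − (2/11)·R1: [0, 84/11, -420/11, 126/11]
R4 ← R4 + (6/11)·R1: [0, 12/11, -60/11, 18/11]
R3 ← R3 + (7/8)·R2: [0, 0, 0, 0]
R4 ← R4 + (1/8)·R2: [0, 0, 0, 0]
2 nonzero rows, so rank(TP) = 2.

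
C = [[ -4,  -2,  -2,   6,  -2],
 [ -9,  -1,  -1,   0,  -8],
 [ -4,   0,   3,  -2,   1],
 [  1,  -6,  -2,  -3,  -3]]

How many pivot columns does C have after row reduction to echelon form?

4

Row reduce to echelon form.
R2 ← R2 − (9/4)·R1: [0, 7/2, 7/2, -27/2, -7/2]
R3 ← R3 − R1: [0, 2, 5, -8, 3]
R4 ← R4 + (1/4)·R1: [0, -13/2, -5/2, -3/2, -7/2]
R3 ← R3 − (4/7)·R2: [0, 0, 3, -2/7, 5]
R4 ← R4 + (13/7)·R2: [0, 0, 4, -186/7, -10]
R4 ← R4 − (4/3)·R3: [0, 0, 0, -550/21, -50/3]
Echelon form has 4 nonzero rows, so rank(C) = 4.
Each nonzero row contributes one pivot column: 4 pivot columns.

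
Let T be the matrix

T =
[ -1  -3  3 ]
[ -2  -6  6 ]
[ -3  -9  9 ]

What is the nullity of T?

2

Row reduce to echelon form.
R2 ← R2 − (2)·R1: [0, 0, 0]
R3 ← R3 − (3)·R1: [0, 0, 0]
1 nonzero row, so rank(T) = 1.
T has 3 columns; by rank–nullity, nullity = 3 − 1 = 2.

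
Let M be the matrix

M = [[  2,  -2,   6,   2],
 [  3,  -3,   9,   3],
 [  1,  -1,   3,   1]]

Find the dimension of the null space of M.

Row reduce to echelon form.
R2 ← R2 − (3/2)·R1: [0, 0, 0, 0]
R3 ← R3 − (1/2)·R1: [0, 0, 0, 0]
1 nonzero row, so rank(M) = 1.
M has 4 columns; by rank–nullity, nullity = 4 − 1 = 3.

3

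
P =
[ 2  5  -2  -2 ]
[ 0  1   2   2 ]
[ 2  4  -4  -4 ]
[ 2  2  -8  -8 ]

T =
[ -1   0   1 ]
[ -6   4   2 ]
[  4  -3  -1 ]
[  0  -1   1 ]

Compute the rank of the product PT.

First compute PT:
[[-40,  28,  12],
 [  2,  -4,   2],
 [-42,  32,  10],
 [-46,  40,   6]]
Now row reduce the product.
R2 ← R2 + (1/20)·R1: [0, -13/5, 13/5]
R3 ← R3 − (21/20)·R1: [0, 13/5, -13/5]
R4 ← R4 − (23/20)·R1: [0, 39/5, -39/5]
R3 ← R3 + R2: [0, 0, 0]
R4 ← R4 + (3)·R2: [0, 0, 0]
2 nonzero rows, so rank(PT) = 2.

2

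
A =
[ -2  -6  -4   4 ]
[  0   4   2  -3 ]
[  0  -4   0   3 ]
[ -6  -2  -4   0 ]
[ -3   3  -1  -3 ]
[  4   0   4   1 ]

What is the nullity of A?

Row reduce to echelon form.
R4 ← R4 − (3)·R1: [0, 16, 8, -12]
R5 ← R5 − (3/2)·R1: [0, 12, 5, -9]
R6 ← R6 + (2)·R1: [0, -12, -4, 9]
R3 ← R3 + R2: [0, 0, 2, 0]
R4 ← R4 − (4)·R2: [0, 0, 0, 0]
R5 ← R5 − (3)·R2: [0, 0, -1, 0]
R6 ← R6 + (3)·R2: [0, 0, 2, 0]
R5 ← R5 + (1/2)·R3: [0, 0, 0, 0]
R6 ← R6 − R3: [0, 0, 0, 0]
3 nonzero rows, so rank(A) = 3.
A has 4 columns; by rank–nullity, nullity = 4 − 3 = 1.

1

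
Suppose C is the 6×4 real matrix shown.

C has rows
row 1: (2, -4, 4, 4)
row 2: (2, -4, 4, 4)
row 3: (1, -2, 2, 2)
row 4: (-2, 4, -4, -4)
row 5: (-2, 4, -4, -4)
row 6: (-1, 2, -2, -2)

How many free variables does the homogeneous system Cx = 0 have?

Row reduce to echelon form.
R2 ← R2 − R1: [0, 0, 0, 0]
R3 ← R3 − (1/2)·R1: [0, 0, 0, 0]
R4 ← R4 + R1: [0, 0, 0, 0]
R5 ← R5 + R1: [0, 0, 0, 0]
R6 ← R6 + (1/2)·R1: [0, 0, 0, 0]
1 nonzero row, so rank(C) = 1.
C has 4 columns; by rank–nullity, nullity = 4 − 1 = 3.

3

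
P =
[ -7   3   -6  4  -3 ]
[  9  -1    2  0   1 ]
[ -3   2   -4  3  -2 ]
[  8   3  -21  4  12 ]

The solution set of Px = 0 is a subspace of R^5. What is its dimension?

2

Row reduce to echelon form.
R2 ← R2 + (9/7)·R1: [0, 20/7, -40/7, 36/7, -20/7]
R3 ← R3 − (3/7)·R1: [0, 5/7, -10/7, 9/7, -5/7]
R4 ← R4 + (8/7)·R1: [0, 45/7, -195/7, 60/7, 60/7]
R3 ← R3 − (1/4)·R2: [0, 0, 0, 0, 0]
R4 ← R4 − (9/4)·R2: [0, 0, -15, -3, 15]
Swap R3 ↔ R4
3 nonzero rows, so rank(P) = 3.
P has 5 columns; by rank–nullity, nullity = 5 − 3 = 2.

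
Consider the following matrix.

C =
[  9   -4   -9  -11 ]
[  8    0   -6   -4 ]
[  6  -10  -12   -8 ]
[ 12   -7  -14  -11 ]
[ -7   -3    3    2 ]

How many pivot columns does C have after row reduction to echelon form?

Row reduce to echelon form.
R2 ← R2 − (8/9)·R1: [0, 32/9, 2, 52/9]
R3 ← R3 − (2/3)·R1: [0, -22/3, -6, -2/3]
R4 ← R4 − (4/3)·R1: [0, -5/3, -2, 11/3]
R5 ← R5 + (7/9)·R1: [0, -55/9, -4, -59/9]
R3 ← R3 + (33/16)·R2: [0, 0, -15/8, 45/4]
R4 ← R4 + (15/32)·R2: [0, 0, -17/16, 51/8]
R5 ← R5 + (55/32)·R2: [0, 0, -9/16, 27/8]
R4 ← R4 − (17/30)·R3: [0, 0, 0, 0]
R5 ← R5 − (3/10)·R3: [0, 0, 0, 0]
Echelon form has 3 nonzero rows, so rank(C) = 3.
Each nonzero row contributes one pivot column: 3 pivot columns.

3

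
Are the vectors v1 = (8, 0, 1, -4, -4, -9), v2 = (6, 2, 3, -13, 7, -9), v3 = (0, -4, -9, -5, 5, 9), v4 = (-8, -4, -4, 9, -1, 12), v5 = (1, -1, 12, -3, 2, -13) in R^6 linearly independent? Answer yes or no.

no

Form the matrix with these vectors as rows and row reduce.
R2 ← R2 − (3/4)·R1: [0, 2, 9/4, -10, 10, -9/4]
R4 ← R4 + R1: [0, -4, -3, 5, -5, 3]
R5 ← R5 − (1/8)·R1: [0, -1, 95/8, -5/2, 5/2, -95/8]
R3 ← R3 + (2)·R2: [0, 0, -9/2, -25, 25, 9/2]
R4 ← R4 + (2)·R2: [0, 0, 3/2, -15, 15, -3/2]
R5 ← R5 + (1/2)·R2: [0, 0, 13, -15/2, 15/2, -13]
R4 ← R4 + (1/3)·R3: [0, 0, 0, -70/3, 70/3, 0]
R5 ← R5 + (26/9)·R3: [0, 0, 0, -1435/18, 1435/18, 0]
R5 ← R5 − (41/12)·R4: [0, 0, 0, 0, 0, 0]
4 nonzero rows, so the 5 vectors span a space of dimension 4.
Since 4 < 5, the vectors are linearly dependent.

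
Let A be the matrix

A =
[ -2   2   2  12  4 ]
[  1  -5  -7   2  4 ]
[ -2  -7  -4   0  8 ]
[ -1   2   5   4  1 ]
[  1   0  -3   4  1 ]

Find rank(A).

5

Row reduce to echelon form.
R2 ← R2 + (1/2)·R1: [0, -4, -6, 8, 6]
R3 ← R3 − R1: [0, -9, -6, -12, 4]
R4 ← R4 − (1/2)·R1: [0, 1, 4, -2, -1]
R5 ← R5 + (1/2)·R1: [0, 1, -2, 10, 3]
R3 ← R3 − (9/4)·R2: [0, 0, 15/2, -30, -19/2]
R4 ← R4 + (1/4)·R2: [0, 0, 5/2, 0, 1/2]
R5 ← R5 + (1/4)·R2: [0, 0, -7/2, 12, 9/2]
R4 ← R4 − (1/3)·R3: [0, 0, 0, 10, 11/3]
R5 ← R5 + (7/15)·R3: [0, 0, 0, -2, 1/15]
R5 ← R5 + (1/5)·R4: [0, 0, 0, 0, 4/5]
Echelon form has 5 nonzero rows, so rank(A) = 5.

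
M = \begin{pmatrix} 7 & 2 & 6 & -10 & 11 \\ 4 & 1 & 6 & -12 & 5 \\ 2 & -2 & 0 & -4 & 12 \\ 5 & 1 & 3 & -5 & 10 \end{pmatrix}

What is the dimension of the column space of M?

3

Row reduce to echelon form.
R2 ← R2 − (4/7)·R1: [0, -1/7, 18/7, -44/7, -9/7]
R3 ← R3 − (2/7)·R1: [0, -18/7, -12/7, -8/7, 62/7]
R4 ← R4 − (5/7)·R1: [0, -3/7, -9/7, 15/7, 15/7]
R3 ← R3 − (18)·R2: [0, 0, -48, 112, 32]
R4 ← R4 − (3)·R2: [0, 0, -9, 21, 6]
R4 ← R4 − (3/16)·R3: [0, 0, 0, 0, 0]
Echelon form has 3 nonzero rows, so rank(M) = 3.
The column space has dimension equal to the rank: 3.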